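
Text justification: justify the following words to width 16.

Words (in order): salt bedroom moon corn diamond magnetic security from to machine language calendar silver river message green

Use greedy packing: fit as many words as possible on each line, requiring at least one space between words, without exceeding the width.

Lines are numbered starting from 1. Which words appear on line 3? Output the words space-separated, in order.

Answer: diamond magnetic

Derivation:
Line 1: ['salt', 'bedroom'] (min_width=12, slack=4)
Line 2: ['moon', 'corn'] (min_width=9, slack=7)
Line 3: ['diamond', 'magnetic'] (min_width=16, slack=0)
Line 4: ['security', 'from', 'to'] (min_width=16, slack=0)
Line 5: ['machine', 'language'] (min_width=16, slack=0)
Line 6: ['calendar', 'silver'] (min_width=15, slack=1)
Line 7: ['river', 'message'] (min_width=13, slack=3)
Line 8: ['green'] (min_width=5, slack=11)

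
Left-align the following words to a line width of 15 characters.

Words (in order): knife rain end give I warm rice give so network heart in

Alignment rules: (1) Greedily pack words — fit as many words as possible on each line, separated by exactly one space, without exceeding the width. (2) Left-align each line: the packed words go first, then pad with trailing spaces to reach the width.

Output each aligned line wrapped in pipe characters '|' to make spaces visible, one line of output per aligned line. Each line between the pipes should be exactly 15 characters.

Line 1: ['knife', 'rain', 'end'] (min_width=14, slack=1)
Line 2: ['give', 'I', 'warm'] (min_width=11, slack=4)
Line 3: ['rice', 'give', 'so'] (min_width=12, slack=3)
Line 4: ['network', 'heart'] (min_width=13, slack=2)
Line 5: ['in'] (min_width=2, slack=13)

Answer: |knife rain end |
|give I warm    |
|rice give so   |
|network heart  |
|in             |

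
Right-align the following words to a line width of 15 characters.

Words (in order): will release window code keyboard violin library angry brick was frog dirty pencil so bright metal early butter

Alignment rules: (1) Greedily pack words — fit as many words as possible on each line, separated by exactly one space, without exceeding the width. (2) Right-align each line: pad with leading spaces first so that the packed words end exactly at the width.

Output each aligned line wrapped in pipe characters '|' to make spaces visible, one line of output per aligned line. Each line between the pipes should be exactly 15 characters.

Line 1: ['will', 'release'] (min_width=12, slack=3)
Line 2: ['window', 'code'] (min_width=11, slack=4)
Line 3: ['keyboard', 'violin'] (min_width=15, slack=0)
Line 4: ['library', 'angry'] (min_width=13, slack=2)
Line 5: ['brick', 'was', 'frog'] (min_width=14, slack=1)
Line 6: ['dirty', 'pencil', 'so'] (min_width=15, slack=0)
Line 7: ['bright', 'metal'] (min_width=12, slack=3)
Line 8: ['early', 'butter'] (min_width=12, slack=3)

Answer: |   will release|
|    window code|
|keyboard violin|
|  library angry|
| brick was frog|
|dirty pencil so|
|   bright metal|
|   early butter|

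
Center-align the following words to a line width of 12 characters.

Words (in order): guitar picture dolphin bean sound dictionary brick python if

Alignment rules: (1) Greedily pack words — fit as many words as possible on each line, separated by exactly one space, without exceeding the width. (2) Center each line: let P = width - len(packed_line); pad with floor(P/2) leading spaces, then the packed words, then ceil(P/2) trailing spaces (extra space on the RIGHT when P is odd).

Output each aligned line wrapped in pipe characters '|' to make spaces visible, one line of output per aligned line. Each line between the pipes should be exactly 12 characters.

Answer: |   guitar   |
|  picture   |
|dolphin bean|
|   sound    |
| dictionary |
|brick python|
|     if     |

Derivation:
Line 1: ['guitar'] (min_width=6, slack=6)
Line 2: ['picture'] (min_width=7, slack=5)
Line 3: ['dolphin', 'bean'] (min_width=12, slack=0)
Line 4: ['sound'] (min_width=5, slack=7)
Line 5: ['dictionary'] (min_width=10, slack=2)
Line 6: ['brick', 'python'] (min_width=12, slack=0)
Line 7: ['if'] (min_width=2, slack=10)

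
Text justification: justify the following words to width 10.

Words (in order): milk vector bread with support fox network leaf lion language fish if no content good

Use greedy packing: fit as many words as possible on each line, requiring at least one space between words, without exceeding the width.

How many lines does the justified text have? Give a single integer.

Line 1: ['milk'] (min_width=4, slack=6)
Line 2: ['vector'] (min_width=6, slack=4)
Line 3: ['bread', 'with'] (min_width=10, slack=0)
Line 4: ['support'] (min_width=7, slack=3)
Line 5: ['fox'] (min_width=3, slack=7)
Line 6: ['network'] (min_width=7, slack=3)
Line 7: ['leaf', 'lion'] (min_width=9, slack=1)
Line 8: ['language'] (min_width=8, slack=2)
Line 9: ['fish', 'if', 'no'] (min_width=10, slack=0)
Line 10: ['content'] (min_width=7, slack=3)
Line 11: ['good'] (min_width=4, slack=6)
Total lines: 11

Answer: 11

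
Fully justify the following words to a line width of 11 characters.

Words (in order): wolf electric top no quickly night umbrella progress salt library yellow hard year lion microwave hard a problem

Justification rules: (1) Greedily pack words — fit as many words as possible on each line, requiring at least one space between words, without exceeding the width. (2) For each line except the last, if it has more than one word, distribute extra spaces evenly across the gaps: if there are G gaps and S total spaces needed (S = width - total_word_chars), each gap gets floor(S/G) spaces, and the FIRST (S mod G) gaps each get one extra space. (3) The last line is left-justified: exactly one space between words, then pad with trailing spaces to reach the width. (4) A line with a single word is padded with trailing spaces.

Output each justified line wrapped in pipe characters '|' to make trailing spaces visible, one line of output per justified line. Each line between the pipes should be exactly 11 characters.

Answer: |wolf       |
|electric   |
|top      no|
|quickly    |
|night      |
|umbrella   |
|progress   |
|salt       |
|library    |
|yellow hard|
|year   lion|
|microwave  |
|hard      a|
|problem    |

Derivation:
Line 1: ['wolf'] (min_width=4, slack=7)
Line 2: ['electric'] (min_width=8, slack=3)
Line 3: ['top', 'no'] (min_width=6, slack=5)
Line 4: ['quickly'] (min_width=7, slack=4)
Line 5: ['night'] (min_width=5, slack=6)
Line 6: ['umbrella'] (min_width=8, slack=3)
Line 7: ['progress'] (min_width=8, slack=3)
Line 8: ['salt'] (min_width=4, slack=7)
Line 9: ['library'] (min_width=7, slack=4)
Line 10: ['yellow', 'hard'] (min_width=11, slack=0)
Line 11: ['year', 'lion'] (min_width=9, slack=2)
Line 12: ['microwave'] (min_width=9, slack=2)
Line 13: ['hard', 'a'] (min_width=6, slack=5)
Line 14: ['problem'] (min_width=7, slack=4)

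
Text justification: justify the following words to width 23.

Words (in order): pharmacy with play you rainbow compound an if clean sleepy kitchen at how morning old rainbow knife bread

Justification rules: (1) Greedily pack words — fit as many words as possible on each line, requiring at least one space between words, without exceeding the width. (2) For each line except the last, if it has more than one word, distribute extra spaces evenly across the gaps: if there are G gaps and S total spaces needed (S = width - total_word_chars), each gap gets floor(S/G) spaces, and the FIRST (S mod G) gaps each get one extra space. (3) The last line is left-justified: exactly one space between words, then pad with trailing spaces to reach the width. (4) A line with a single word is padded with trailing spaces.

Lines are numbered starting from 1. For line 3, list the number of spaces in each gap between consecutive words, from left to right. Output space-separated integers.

Line 1: ['pharmacy', 'with', 'play', 'you'] (min_width=22, slack=1)
Line 2: ['rainbow', 'compound', 'an', 'if'] (min_width=22, slack=1)
Line 3: ['clean', 'sleepy', 'kitchen', 'at'] (min_width=23, slack=0)
Line 4: ['how', 'morning', 'old', 'rainbow'] (min_width=23, slack=0)
Line 5: ['knife', 'bread'] (min_width=11, slack=12)

Answer: 1 1 1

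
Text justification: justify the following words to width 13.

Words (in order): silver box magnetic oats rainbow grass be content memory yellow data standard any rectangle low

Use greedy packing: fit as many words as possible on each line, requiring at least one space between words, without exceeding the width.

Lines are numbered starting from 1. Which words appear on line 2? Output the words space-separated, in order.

Answer: magnetic oats

Derivation:
Line 1: ['silver', 'box'] (min_width=10, slack=3)
Line 2: ['magnetic', 'oats'] (min_width=13, slack=0)
Line 3: ['rainbow', 'grass'] (min_width=13, slack=0)
Line 4: ['be', 'content'] (min_width=10, slack=3)
Line 5: ['memory', 'yellow'] (min_width=13, slack=0)
Line 6: ['data', 'standard'] (min_width=13, slack=0)
Line 7: ['any', 'rectangle'] (min_width=13, slack=0)
Line 8: ['low'] (min_width=3, slack=10)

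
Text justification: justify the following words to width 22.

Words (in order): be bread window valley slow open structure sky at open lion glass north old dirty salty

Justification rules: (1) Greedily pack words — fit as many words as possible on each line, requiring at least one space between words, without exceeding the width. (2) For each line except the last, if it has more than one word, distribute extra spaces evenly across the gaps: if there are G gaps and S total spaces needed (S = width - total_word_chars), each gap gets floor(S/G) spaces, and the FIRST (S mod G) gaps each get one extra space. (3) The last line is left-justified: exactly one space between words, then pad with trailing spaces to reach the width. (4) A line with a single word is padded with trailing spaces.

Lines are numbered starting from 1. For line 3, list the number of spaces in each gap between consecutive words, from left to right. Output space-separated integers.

Line 1: ['be', 'bread', 'window', 'valley'] (min_width=22, slack=0)
Line 2: ['slow', 'open', 'structure'] (min_width=19, slack=3)
Line 3: ['sky', 'at', 'open', 'lion', 'glass'] (min_width=22, slack=0)
Line 4: ['north', 'old', 'dirty', 'salty'] (min_width=21, slack=1)

Answer: 1 1 1 1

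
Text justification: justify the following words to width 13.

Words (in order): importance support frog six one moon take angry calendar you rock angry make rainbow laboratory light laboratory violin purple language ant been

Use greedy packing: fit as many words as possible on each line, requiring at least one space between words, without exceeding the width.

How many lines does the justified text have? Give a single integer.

Answer: 13

Derivation:
Line 1: ['importance'] (min_width=10, slack=3)
Line 2: ['support', 'frog'] (min_width=12, slack=1)
Line 3: ['six', 'one', 'moon'] (min_width=12, slack=1)
Line 4: ['take', 'angry'] (min_width=10, slack=3)
Line 5: ['calendar', 'you'] (min_width=12, slack=1)
Line 6: ['rock', 'angry'] (min_width=10, slack=3)
Line 7: ['make', 'rainbow'] (min_width=12, slack=1)
Line 8: ['laboratory'] (min_width=10, slack=3)
Line 9: ['light'] (min_width=5, slack=8)
Line 10: ['laboratory'] (min_width=10, slack=3)
Line 11: ['violin', 'purple'] (min_width=13, slack=0)
Line 12: ['language', 'ant'] (min_width=12, slack=1)
Line 13: ['been'] (min_width=4, slack=9)
Total lines: 13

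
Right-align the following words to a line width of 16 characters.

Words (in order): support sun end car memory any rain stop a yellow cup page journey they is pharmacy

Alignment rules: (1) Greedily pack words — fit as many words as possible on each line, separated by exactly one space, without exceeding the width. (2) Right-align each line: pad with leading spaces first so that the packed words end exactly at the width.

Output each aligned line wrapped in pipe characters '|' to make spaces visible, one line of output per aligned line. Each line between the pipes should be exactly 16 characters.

Answer: | support sun end|
|  car memory any|
|     rain stop a|
| yellow cup page|
| journey they is|
|        pharmacy|

Derivation:
Line 1: ['support', 'sun', 'end'] (min_width=15, slack=1)
Line 2: ['car', 'memory', 'any'] (min_width=14, slack=2)
Line 3: ['rain', 'stop', 'a'] (min_width=11, slack=5)
Line 4: ['yellow', 'cup', 'page'] (min_width=15, slack=1)
Line 5: ['journey', 'they', 'is'] (min_width=15, slack=1)
Line 6: ['pharmacy'] (min_width=8, slack=8)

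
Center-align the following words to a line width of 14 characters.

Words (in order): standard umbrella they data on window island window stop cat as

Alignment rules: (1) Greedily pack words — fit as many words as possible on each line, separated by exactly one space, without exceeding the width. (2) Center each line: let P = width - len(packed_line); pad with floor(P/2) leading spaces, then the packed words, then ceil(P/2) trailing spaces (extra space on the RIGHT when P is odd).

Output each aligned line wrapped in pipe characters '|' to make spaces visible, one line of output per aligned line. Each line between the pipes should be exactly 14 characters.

Line 1: ['standard'] (min_width=8, slack=6)
Line 2: ['umbrella', 'they'] (min_width=13, slack=1)
Line 3: ['data', 'on', 'window'] (min_width=14, slack=0)
Line 4: ['island', 'window'] (min_width=13, slack=1)
Line 5: ['stop', 'cat', 'as'] (min_width=11, slack=3)

Answer: |   standard   |
|umbrella they |
|data on window|
|island window |
| stop cat as  |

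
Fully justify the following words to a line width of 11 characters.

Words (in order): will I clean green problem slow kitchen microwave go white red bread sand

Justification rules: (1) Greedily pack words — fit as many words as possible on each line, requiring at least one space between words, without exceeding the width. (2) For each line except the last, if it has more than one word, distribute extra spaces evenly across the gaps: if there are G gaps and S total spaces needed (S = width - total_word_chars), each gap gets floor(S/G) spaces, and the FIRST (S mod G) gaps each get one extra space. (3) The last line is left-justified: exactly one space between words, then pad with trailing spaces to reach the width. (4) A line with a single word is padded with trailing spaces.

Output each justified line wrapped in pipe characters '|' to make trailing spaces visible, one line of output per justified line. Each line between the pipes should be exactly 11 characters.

Answer: |will      I|
|clean green|
|problem    |
|slow       |
|kitchen    |
|microwave  |
|go    white|
|red   bread|
|sand       |

Derivation:
Line 1: ['will', 'I'] (min_width=6, slack=5)
Line 2: ['clean', 'green'] (min_width=11, slack=0)
Line 3: ['problem'] (min_width=7, slack=4)
Line 4: ['slow'] (min_width=4, slack=7)
Line 5: ['kitchen'] (min_width=7, slack=4)
Line 6: ['microwave'] (min_width=9, slack=2)
Line 7: ['go', 'white'] (min_width=8, slack=3)
Line 8: ['red', 'bread'] (min_width=9, slack=2)
Line 9: ['sand'] (min_width=4, slack=7)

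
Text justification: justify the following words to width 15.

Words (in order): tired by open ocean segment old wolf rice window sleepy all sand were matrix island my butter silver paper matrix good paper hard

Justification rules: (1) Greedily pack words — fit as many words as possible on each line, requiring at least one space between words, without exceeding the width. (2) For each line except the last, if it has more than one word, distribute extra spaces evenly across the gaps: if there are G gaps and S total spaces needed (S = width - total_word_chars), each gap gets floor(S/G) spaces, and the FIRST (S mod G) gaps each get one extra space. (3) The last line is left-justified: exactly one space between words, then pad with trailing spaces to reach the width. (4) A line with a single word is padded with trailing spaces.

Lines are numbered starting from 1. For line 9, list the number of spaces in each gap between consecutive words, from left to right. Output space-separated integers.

Line 1: ['tired', 'by', 'open'] (min_width=13, slack=2)
Line 2: ['ocean', 'segment'] (min_width=13, slack=2)
Line 3: ['old', 'wolf', 'rice'] (min_width=13, slack=2)
Line 4: ['window', 'sleepy'] (min_width=13, slack=2)
Line 5: ['all', 'sand', 'were'] (min_width=13, slack=2)
Line 6: ['matrix', 'island'] (min_width=13, slack=2)
Line 7: ['my', 'butter'] (min_width=9, slack=6)
Line 8: ['silver', 'paper'] (min_width=12, slack=3)
Line 9: ['matrix', 'good'] (min_width=11, slack=4)
Line 10: ['paper', 'hard'] (min_width=10, slack=5)

Answer: 5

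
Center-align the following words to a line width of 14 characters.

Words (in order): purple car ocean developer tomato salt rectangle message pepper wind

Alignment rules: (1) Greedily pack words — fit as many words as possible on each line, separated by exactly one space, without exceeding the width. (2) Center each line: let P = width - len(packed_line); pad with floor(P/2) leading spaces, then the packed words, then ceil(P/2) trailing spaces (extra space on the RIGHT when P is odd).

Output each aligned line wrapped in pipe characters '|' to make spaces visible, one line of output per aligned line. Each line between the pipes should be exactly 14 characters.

Line 1: ['purple', 'car'] (min_width=10, slack=4)
Line 2: ['ocean'] (min_width=5, slack=9)
Line 3: ['developer'] (min_width=9, slack=5)
Line 4: ['tomato', 'salt'] (min_width=11, slack=3)
Line 5: ['rectangle'] (min_width=9, slack=5)
Line 6: ['message', 'pepper'] (min_width=14, slack=0)
Line 7: ['wind'] (min_width=4, slack=10)

Answer: |  purple car  |
|    ocean     |
|  developer   |
| tomato salt  |
|  rectangle   |
|message pepper|
|     wind     |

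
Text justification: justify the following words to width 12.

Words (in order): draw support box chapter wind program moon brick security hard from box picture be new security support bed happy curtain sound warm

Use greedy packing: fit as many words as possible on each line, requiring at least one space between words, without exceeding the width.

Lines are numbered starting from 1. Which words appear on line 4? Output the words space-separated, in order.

Answer: moon brick

Derivation:
Line 1: ['draw', 'support'] (min_width=12, slack=0)
Line 2: ['box', 'chapter'] (min_width=11, slack=1)
Line 3: ['wind', 'program'] (min_width=12, slack=0)
Line 4: ['moon', 'brick'] (min_width=10, slack=2)
Line 5: ['security'] (min_width=8, slack=4)
Line 6: ['hard', 'from'] (min_width=9, slack=3)
Line 7: ['box', 'picture'] (min_width=11, slack=1)
Line 8: ['be', 'new'] (min_width=6, slack=6)
Line 9: ['security'] (min_width=8, slack=4)
Line 10: ['support', 'bed'] (min_width=11, slack=1)
Line 11: ['happy'] (min_width=5, slack=7)
Line 12: ['curtain'] (min_width=7, slack=5)
Line 13: ['sound', 'warm'] (min_width=10, slack=2)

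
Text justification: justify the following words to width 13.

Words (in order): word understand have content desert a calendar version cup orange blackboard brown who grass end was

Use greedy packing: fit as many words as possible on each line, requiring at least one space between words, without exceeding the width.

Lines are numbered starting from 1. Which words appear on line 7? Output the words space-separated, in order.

Line 1: ['word'] (min_width=4, slack=9)
Line 2: ['understand'] (min_width=10, slack=3)
Line 3: ['have', 'content'] (min_width=12, slack=1)
Line 4: ['desert', 'a'] (min_width=8, slack=5)
Line 5: ['calendar'] (min_width=8, slack=5)
Line 6: ['version', 'cup'] (min_width=11, slack=2)
Line 7: ['orange'] (min_width=6, slack=7)
Line 8: ['blackboard'] (min_width=10, slack=3)
Line 9: ['brown', 'who'] (min_width=9, slack=4)
Line 10: ['grass', 'end', 'was'] (min_width=13, slack=0)

Answer: orange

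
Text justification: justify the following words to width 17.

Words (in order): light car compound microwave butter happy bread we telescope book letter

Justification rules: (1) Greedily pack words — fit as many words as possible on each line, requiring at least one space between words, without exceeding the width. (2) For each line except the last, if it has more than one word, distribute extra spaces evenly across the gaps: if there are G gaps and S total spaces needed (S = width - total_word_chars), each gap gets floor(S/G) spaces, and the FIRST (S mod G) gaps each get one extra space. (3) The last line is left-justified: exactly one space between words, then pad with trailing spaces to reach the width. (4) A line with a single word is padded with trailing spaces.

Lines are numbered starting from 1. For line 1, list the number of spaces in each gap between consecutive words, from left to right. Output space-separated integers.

Line 1: ['light', 'car'] (min_width=9, slack=8)
Line 2: ['compound'] (min_width=8, slack=9)
Line 3: ['microwave', 'butter'] (min_width=16, slack=1)
Line 4: ['happy', 'bread', 'we'] (min_width=14, slack=3)
Line 5: ['telescope', 'book'] (min_width=14, slack=3)
Line 6: ['letter'] (min_width=6, slack=11)

Answer: 9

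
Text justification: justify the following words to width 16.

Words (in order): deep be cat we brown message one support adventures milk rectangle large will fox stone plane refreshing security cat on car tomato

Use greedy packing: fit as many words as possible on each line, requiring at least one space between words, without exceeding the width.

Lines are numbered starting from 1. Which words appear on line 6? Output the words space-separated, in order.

Line 1: ['deep', 'be', 'cat', 'we'] (min_width=14, slack=2)
Line 2: ['brown', 'message'] (min_width=13, slack=3)
Line 3: ['one', 'support'] (min_width=11, slack=5)
Line 4: ['adventures', 'milk'] (min_width=15, slack=1)
Line 5: ['rectangle', 'large'] (min_width=15, slack=1)
Line 6: ['will', 'fox', 'stone'] (min_width=14, slack=2)
Line 7: ['plane', 'refreshing'] (min_width=16, slack=0)
Line 8: ['security', 'cat', 'on'] (min_width=15, slack=1)
Line 9: ['car', 'tomato'] (min_width=10, slack=6)

Answer: will fox stone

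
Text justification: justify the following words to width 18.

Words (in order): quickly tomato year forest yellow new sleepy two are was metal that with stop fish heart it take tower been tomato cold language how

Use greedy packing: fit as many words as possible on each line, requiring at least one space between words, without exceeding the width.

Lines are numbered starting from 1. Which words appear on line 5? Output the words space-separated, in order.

Answer: with stop fish

Derivation:
Line 1: ['quickly', 'tomato'] (min_width=14, slack=4)
Line 2: ['year', 'forest', 'yellow'] (min_width=18, slack=0)
Line 3: ['new', 'sleepy', 'two', 'are'] (min_width=18, slack=0)
Line 4: ['was', 'metal', 'that'] (min_width=14, slack=4)
Line 5: ['with', 'stop', 'fish'] (min_width=14, slack=4)
Line 6: ['heart', 'it', 'take'] (min_width=13, slack=5)
Line 7: ['tower', 'been', 'tomato'] (min_width=17, slack=1)
Line 8: ['cold', 'language', 'how'] (min_width=17, slack=1)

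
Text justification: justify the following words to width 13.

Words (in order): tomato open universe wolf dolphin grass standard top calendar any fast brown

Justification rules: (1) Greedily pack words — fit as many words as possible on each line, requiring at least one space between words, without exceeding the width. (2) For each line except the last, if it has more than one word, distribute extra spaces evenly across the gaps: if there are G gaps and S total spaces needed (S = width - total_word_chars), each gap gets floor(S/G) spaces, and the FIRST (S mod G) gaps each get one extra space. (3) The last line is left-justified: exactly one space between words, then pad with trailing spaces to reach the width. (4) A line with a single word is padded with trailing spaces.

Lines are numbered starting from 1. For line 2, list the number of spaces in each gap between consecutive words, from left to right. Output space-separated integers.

Line 1: ['tomato', 'open'] (min_width=11, slack=2)
Line 2: ['universe', 'wolf'] (min_width=13, slack=0)
Line 3: ['dolphin', 'grass'] (min_width=13, slack=0)
Line 4: ['standard', 'top'] (min_width=12, slack=1)
Line 5: ['calendar', 'any'] (min_width=12, slack=1)
Line 6: ['fast', 'brown'] (min_width=10, slack=3)

Answer: 1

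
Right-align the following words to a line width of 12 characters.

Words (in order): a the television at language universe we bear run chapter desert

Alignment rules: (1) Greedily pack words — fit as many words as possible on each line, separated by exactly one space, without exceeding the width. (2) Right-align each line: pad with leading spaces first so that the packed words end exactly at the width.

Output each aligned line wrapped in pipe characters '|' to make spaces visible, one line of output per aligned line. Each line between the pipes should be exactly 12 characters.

Answer: |       a the|
|  television|
| at language|
| universe we|
|    bear run|
|     chapter|
|      desert|

Derivation:
Line 1: ['a', 'the'] (min_width=5, slack=7)
Line 2: ['television'] (min_width=10, slack=2)
Line 3: ['at', 'language'] (min_width=11, slack=1)
Line 4: ['universe', 'we'] (min_width=11, slack=1)
Line 5: ['bear', 'run'] (min_width=8, slack=4)
Line 6: ['chapter'] (min_width=7, slack=5)
Line 7: ['desert'] (min_width=6, slack=6)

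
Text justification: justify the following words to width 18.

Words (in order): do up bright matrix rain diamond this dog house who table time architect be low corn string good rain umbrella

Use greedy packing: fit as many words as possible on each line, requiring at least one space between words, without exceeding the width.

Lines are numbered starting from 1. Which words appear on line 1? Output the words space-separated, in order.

Line 1: ['do', 'up', 'bright'] (min_width=12, slack=6)
Line 2: ['matrix', 'rain'] (min_width=11, slack=7)
Line 3: ['diamond', 'this', 'dog'] (min_width=16, slack=2)
Line 4: ['house', 'who', 'table'] (min_width=15, slack=3)
Line 5: ['time', 'architect', 'be'] (min_width=17, slack=1)
Line 6: ['low', 'corn', 'string'] (min_width=15, slack=3)
Line 7: ['good', 'rain', 'umbrella'] (min_width=18, slack=0)

Answer: do up bright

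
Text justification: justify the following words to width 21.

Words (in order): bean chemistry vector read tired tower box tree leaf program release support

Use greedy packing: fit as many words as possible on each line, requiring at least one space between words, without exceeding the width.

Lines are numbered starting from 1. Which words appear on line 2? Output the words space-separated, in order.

Line 1: ['bean', 'chemistry', 'vector'] (min_width=21, slack=0)
Line 2: ['read', 'tired', 'tower', 'box'] (min_width=20, slack=1)
Line 3: ['tree', 'leaf', 'program'] (min_width=17, slack=4)
Line 4: ['release', 'support'] (min_width=15, slack=6)

Answer: read tired tower box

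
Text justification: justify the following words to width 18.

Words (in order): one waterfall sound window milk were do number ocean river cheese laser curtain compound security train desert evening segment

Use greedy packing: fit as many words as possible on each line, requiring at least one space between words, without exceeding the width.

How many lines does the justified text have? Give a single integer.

Answer: 8

Derivation:
Line 1: ['one', 'waterfall'] (min_width=13, slack=5)
Line 2: ['sound', 'window', 'milk'] (min_width=17, slack=1)
Line 3: ['were', 'do', 'number'] (min_width=14, slack=4)
Line 4: ['ocean', 'river', 'cheese'] (min_width=18, slack=0)
Line 5: ['laser', 'curtain'] (min_width=13, slack=5)
Line 6: ['compound', 'security'] (min_width=17, slack=1)
Line 7: ['train', 'desert'] (min_width=12, slack=6)
Line 8: ['evening', 'segment'] (min_width=15, slack=3)
Total lines: 8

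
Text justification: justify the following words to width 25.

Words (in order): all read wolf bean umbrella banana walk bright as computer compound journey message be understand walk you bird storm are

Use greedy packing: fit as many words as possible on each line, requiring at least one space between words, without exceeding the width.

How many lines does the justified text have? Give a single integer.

Answer: 6

Derivation:
Line 1: ['all', 'read', 'wolf', 'bean'] (min_width=18, slack=7)
Line 2: ['umbrella', 'banana', 'walk'] (min_width=20, slack=5)
Line 3: ['bright', 'as', 'computer'] (min_width=18, slack=7)
Line 4: ['compound', 'journey', 'message'] (min_width=24, slack=1)
Line 5: ['be', 'understand', 'walk', 'you'] (min_width=22, slack=3)
Line 6: ['bird', 'storm', 'are'] (min_width=14, slack=11)
Total lines: 6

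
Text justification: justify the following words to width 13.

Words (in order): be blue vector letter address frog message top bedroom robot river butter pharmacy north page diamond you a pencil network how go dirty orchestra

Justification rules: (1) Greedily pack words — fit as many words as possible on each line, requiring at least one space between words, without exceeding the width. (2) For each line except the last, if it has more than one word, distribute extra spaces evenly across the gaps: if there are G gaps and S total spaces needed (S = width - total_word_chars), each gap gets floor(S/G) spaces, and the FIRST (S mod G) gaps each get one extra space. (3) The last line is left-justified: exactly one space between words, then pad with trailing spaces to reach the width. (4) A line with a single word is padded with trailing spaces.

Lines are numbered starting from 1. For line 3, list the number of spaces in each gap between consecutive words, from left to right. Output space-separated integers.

Line 1: ['be', 'blue'] (min_width=7, slack=6)
Line 2: ['vector', 'letter'] (min_width=13, slack=0)
Line 3: ['address', 'frog'] (min_width=12, slack=1)
Line 4: ['message', 'top'] (min_width=11, slack=2)
Line 5: ['bedroom', 'robot'] (min_width=13, slack=0)
Line 6: ['river', 'butter'] (min_width=12, slack=1)
Line 7: ['pharmacy'] (min_width=8, slack=5)
Line 8: ['north', 'page'] (min_width=10, slack=3)
Line 9: ['diamond', 'you', 'a'] (min_width=13, slack=0)
Line 10: ['pencil'] (min_width=6, slack=7)
Line 11: ['network', 'how'] (min_width=11, slack=2)
Line 12: ['go', 'dirty'] (min_width=8, slack=5)
Line 13: ['orchestra'] (min_width=9, slack=4)

Answer: 2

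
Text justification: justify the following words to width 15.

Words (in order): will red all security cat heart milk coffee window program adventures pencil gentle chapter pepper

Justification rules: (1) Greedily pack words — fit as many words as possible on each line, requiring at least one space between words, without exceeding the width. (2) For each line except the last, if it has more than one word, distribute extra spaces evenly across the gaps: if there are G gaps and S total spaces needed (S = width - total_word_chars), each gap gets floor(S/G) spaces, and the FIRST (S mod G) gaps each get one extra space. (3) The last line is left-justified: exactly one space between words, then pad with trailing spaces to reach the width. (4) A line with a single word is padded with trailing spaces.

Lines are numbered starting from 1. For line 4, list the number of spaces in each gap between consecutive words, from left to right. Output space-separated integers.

Answer: 3

Derivation:
Line 1: ['will', 'red', 'all'] (min_width=12, slack=3)
Line 2: ['security', 'cat'] (min_width=12, slack=3)
Line 3: ['heart', 'milk'] (min_width=10, slack=5)
Line 4: ['coffee', 'window'] (min_width=13, slack=2)
Line 5: ['program'] (min_width=7, slack=8)
Line 6: ['adventures'] (min_width=10, slack=5)
Line 7: ['pencil', 'gentle'] (min_width=13, slack=2)
Line 8: ['chapter', 'pepper'] (min_width=14, slack=1)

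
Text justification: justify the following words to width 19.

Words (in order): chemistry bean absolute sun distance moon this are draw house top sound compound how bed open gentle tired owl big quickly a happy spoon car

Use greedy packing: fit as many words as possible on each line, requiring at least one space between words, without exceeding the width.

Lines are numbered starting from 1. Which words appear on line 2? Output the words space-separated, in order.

Line 1: ['chemistry', 'bean'] (min_width=14, slack=5)
Line 2: ['absolute', 'sun'] (min_width=12, slack=7)
Line 3: ['distance', 'moon', 'this'] (min_width=18, slack=1)
Line 4: ['are', 'draw', 'house', 'top'] (min_width=18, slack=1)
Line 5: ['sound', 'compound', 'how'] (min_width=18, slack=1)
Line 6: ['bed', 'open', 'gentle'] (min_width=15, slack=4)
Line 7: ['tired', 'owl', 'big'] (min_width=13, slack=6)
Line 8: ['quickly', 'a', 'happy'] (min_width=15, slack=4)
Line 9: ['spoon', 'car'] (min_width=9, slack=10)

Answer: absolute sun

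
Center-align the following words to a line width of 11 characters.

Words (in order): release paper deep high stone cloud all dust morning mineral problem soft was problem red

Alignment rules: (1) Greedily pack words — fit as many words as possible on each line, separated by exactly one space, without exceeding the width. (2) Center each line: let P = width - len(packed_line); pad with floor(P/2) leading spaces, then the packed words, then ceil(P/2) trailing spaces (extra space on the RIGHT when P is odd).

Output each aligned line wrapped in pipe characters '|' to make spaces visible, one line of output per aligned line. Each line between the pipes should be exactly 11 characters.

Line 1: ['release'] (min_width=7, slack=4)
Line 2: ['paper', 'deep'] (min_width=10, slack=1)
Line 3: ['high', 'stone'] (min_width=10, slack=1)
Line 4: ['cloud', 'all'] (min_width=9, slack=2)
Line 5: ['dust'] (min_width=4, slack=7)
Line 6: ['morning'] (min_width=7, slack=4)
Line 7: ['mineral'] (min_width=7, slack=4)
Line 8: ['problem'] (min_width=7, slack=4)
Line 9: ['soft', 'was'] (min_width=8, slack=3)
Line 10: ['problem', 'red'] (min_width=11, slack=0)

Answer: |  release  |
|paper deep |
|high stone |
| cloud all |
|   dust    |
|  morning  |
|  mineral  |
|  problem  |
| soft was  |
|problem red|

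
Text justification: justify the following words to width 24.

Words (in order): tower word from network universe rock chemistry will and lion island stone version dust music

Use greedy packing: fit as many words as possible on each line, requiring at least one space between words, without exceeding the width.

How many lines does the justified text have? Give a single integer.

Answer: 4

Derivation:
Line 1: ['tower', 'word', 'from', 'network'] (min_width=23, slack=1)
Line 2: ['universe', 'rock', 'chemistry'] (min_width=23, slack=1)
Line 3: ['will', 'and', 'lion', 'island'] (min_width=20, slack=4)
Line 4: ['stone', 'version', 'dust', 'music'] (min_width=24, slack=0)
Total lines: 4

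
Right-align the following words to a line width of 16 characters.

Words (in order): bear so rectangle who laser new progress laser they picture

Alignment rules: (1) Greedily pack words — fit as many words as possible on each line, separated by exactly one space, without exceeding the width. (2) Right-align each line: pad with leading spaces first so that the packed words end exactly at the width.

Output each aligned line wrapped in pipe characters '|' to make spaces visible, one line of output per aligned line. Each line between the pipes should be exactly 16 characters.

Answer: |         bear so|
|   rectangle who|
|       laser new|
|  progress laser|
|    they picture|

Derivation:
Line 1: ['bear', 'so'] (min_width=7, slack=9)
Line 2: ['rectangle', 'who'] (min_width=13, slack=3)
Line 3: ['laser', 'new'] (min_width=9, slack=7)
Line 4: ['progress', 'laser'] (min_width=14, slack=2)
Line 5: ['they', 'picture'] (min_width=12, slack=4)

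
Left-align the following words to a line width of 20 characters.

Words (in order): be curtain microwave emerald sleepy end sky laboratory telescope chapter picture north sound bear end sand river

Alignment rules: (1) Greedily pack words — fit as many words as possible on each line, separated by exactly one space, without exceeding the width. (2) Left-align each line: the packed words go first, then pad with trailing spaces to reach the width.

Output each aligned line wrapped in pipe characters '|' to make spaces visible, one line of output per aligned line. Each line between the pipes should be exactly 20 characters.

Answer: |be curtain microwave|
|emerald sleepy end  |
|sky laboratory      |
|telescope chapter   |
|picture north sound |
|bear end sand river |

Derivation:
Line 1: ['be', 'curtain', 'microwave'] (min_width=20, slack=0)
Line 2: ['emerald', 'sleepy', 'end'] (min_width=18, slack=2)
Line 3: ['sky', 'laboratory'] (min_width=14, slack=6)
Line 4: ['telescope', 'chapter'] (min_width=17, slack=3)
Line 5: ['picture', 'north', 'sound'] (min_width=19, slack=1)
Line 6: ['bear', 'end', 'sand', 'river'] (min_width=19, slack=1)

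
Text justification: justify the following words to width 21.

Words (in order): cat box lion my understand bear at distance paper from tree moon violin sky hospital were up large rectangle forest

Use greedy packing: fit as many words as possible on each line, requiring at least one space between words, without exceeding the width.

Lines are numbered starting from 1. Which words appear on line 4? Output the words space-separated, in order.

Answer: tree moon violin sky

Derivation:
Line 1: ['cat', 'box', 'lion', 'my'] (min_width=15, slack=6)
Line 2: ['understand', 'bear', 'at'] (min_width=18, slack=3)
Line 3: ['distance', 'paper', 'from'] (min_width=19, slack=2)
Line 4: ['tree', 'moon', 'violin', 'sky'] (min_width=20, slack=1)
Line 5: ['hospital', 'were', 'up'] (min_width=16, slack=5)
Line 6: ['large', 'rectangle'] (min_width=15, slack=6)
Line 7: ['forest'] (min_width=6, slack=15)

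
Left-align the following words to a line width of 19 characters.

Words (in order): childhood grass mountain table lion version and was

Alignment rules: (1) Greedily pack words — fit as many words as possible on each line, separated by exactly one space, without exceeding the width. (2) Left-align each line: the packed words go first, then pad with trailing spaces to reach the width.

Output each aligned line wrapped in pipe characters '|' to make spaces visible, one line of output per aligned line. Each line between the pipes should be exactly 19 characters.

Line 1: ['childhood', 'grass'] (min_width=15, slack=4)
Line 2: ['mountain', 'table', 'lion'] (min_width=19, slack=0)
Line 3: ['version', 'and', 'was'] (min_width=15, slack=4)

Answer: |childhood grass    |
|mountain table lion|
|version and was    |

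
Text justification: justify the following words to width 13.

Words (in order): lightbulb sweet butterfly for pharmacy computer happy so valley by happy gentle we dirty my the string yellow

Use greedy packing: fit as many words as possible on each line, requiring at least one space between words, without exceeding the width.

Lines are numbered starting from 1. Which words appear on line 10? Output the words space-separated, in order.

Line 1: ['lightbulb'] (min_width=9, slack=4)
Line 2: ['sweet'] (min_width=5, slack=8)
Line 3: ['butterfly', 'for'] (min_width=13, slack=0)
Line 4: ['pharmacy'] (min_width=8, slack=5)
Line 5: ['computer'] (min_width=8, slack=5)
Line 6: ['happy', 'so'] (min_width=8, slack=5)
Line 7: ['valley', 'by'] (min_width=9, slack=4)
Line 8: ['happy', 'gentle'] (min_width=12, slack=1)
Line 9: ['we', 'dirty', 'my'] (min_width=11, slack=2)
Line 10: ['the', 'string'] (min_width=10, slack=3)
Line 11: ['yellow'] (min_width=6, slack=7)

Answer: the string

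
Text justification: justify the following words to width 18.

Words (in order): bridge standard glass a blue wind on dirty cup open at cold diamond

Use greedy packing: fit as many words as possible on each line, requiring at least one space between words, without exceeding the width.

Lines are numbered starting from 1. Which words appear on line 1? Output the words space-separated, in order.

Line 1: ['bridge', 'standard'] (min_width=15, slack=3)
Line 2: ['glass', 'a', 'blue', 'wind'] (min_width=17, slack=1)
Line 3: ['on', 'dirty', 'cup', 'open'] (min_width=17, slack=1)
Line 4: ['at', 'cold', 'diamond'] (min_width=15, slack=3)

Answer: bridge standard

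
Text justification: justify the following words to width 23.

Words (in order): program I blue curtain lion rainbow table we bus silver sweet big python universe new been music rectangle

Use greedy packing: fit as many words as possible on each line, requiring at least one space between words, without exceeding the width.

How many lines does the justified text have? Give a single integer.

Answer: 5

Derivation:
Line 1: ['program', 'I', 'blue', 'curtain'] (min_width=22, slack=1)
Line 2: ['lion', 'rainbow', 'table', 'we'] (min_width=21, slack=2)
Line 3: ['bus', 'silver', 'sweet', 'big'] (min_width=20, slack=3)
Line 4: ['python', 'universe', 'new'] (min_width=19, slack=4)
Line 5: ['been', 'music', 'rectangle'] (min_width=20, slack=3)
Total lines: 5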